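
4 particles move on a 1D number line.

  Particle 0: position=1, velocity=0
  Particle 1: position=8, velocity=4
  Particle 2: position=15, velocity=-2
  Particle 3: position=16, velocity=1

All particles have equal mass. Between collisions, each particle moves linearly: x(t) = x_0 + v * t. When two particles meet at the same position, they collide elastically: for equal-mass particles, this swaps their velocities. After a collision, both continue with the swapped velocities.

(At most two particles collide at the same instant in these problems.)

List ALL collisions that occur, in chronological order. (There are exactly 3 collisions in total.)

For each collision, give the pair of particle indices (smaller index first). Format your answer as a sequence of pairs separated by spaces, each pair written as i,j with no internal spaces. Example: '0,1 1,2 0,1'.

Collision at t=7/6: particles 1 and 2 swap velocities; positions: p0=1 p1=38/3 p2=38/3 p3=103/6; velocities now: v0=0 v1=-2 v2=4 v3=1
Collision at t=8/3: particles 2 and 3 swap velocities; positions: p0=1 p1=29/3 p2=56/3 p3=56/3; velocities now: v0=0 v1=-2 v2=1 v3=4
Collision at t=7: particles 0 and 1 swap velocities; positions: p0=1 p1=1 p2=23 p3=36; velocities now: v0=-2 v1=0 v2=1 v3=4

Answer: 1,2 2,3 0,1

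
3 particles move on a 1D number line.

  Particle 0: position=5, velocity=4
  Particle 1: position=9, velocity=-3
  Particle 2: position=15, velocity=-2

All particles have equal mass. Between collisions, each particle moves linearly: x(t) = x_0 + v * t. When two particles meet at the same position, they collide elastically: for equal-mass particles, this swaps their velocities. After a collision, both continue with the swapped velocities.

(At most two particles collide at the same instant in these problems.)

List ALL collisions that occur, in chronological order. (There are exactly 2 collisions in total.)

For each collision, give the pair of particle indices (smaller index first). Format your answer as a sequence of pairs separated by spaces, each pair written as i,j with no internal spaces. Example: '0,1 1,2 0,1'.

Answer: 0,1 1,2

Derivation:
Collision at t=4/7: particles 0 and 1 swap velocities; positions: p0=51/7 p1=51/7 p2=97/7; velocities now: v0=-3 v1=4 v2=-2
Collision at t=5/3: particles 1 and 2 swap velocities; positions: p0=4 p1=35/3 p2=35/3; velocities now: v0=-3 v1=-2 v2=4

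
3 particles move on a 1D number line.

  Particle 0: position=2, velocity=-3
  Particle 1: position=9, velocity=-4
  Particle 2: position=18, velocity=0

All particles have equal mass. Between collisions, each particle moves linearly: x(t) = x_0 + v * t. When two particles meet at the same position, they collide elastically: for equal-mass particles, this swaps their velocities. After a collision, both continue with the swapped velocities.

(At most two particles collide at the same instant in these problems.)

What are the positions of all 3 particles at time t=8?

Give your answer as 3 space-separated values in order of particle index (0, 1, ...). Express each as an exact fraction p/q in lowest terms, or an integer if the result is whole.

Collision at t=7: particles 0 and 1 swap velocities; positions: p0=-19 p1=-19 p2=18; velocities now: v0=-4 v1=-3 v2=0
Advance to t=8 (no further collisions before then); velocities: v0=-4 v1=-3 v2=0; positions = -23 -22 18

Answer: -23 -22 18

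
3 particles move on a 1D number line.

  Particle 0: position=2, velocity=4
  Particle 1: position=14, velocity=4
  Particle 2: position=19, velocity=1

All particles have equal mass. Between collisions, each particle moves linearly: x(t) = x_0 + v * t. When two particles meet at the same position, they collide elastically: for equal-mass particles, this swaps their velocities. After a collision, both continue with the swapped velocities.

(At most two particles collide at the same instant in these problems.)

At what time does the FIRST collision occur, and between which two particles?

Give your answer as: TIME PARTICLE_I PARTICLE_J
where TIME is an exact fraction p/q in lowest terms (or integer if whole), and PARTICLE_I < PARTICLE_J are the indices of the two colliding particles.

Answer: 5/3 1 2

Derivation:
Pair (0,1): pos 2,14 vel 4,4 -> not approaching (rel speed 0 <= 0)
Pair (1,2): pos 14,19 vel 4,1 -> gap=5, closing at 3/unit, collide at t=5/3
Earliest collision: t=5/3 between 1 and 2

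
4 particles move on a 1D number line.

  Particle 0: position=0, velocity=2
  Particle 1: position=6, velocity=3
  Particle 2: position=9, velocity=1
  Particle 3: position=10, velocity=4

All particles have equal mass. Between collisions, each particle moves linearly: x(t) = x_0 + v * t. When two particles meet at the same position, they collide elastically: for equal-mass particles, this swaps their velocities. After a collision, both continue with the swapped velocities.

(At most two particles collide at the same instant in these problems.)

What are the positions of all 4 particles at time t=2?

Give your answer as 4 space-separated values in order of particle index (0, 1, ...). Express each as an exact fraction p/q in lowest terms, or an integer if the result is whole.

Collision at t=3/2: particles 1 and 2 swap velocities; positions: p0=3 p1=21/2 p2=21/2 p3=16; velocities now: v0=2 v1=1 v2=3 v3=4
Advance to t=2 (no further collisions before then); velocities: v0=2 v1=1 v2=3 v3=4; positions = 4 11 12 18

Answer: 4 11 12 18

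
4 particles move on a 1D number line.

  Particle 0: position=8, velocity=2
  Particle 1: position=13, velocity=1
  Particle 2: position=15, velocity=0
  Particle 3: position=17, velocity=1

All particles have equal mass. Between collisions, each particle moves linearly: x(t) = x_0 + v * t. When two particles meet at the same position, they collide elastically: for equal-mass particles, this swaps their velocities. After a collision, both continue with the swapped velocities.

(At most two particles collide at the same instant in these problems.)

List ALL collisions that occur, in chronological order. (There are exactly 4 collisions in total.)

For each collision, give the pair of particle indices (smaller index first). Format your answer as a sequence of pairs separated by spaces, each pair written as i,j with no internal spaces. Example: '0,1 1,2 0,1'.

Answer: 1,2 0,1 1,2 2,3

Derivation:
Collision at t=2: particles 1 and 2 swap velocities; positions: p0=12 p1=15 p2=15 p3=19; velocities now: v0=2 v1=0 v2=1 v3=1
Collision at t=7/2: particles 0 and 1 swap velocities; positions: p0=15 p1=15 p2=33/2 p3=41/2; velocities now: v0=0 v1=2 v2=1 v3=1
Collision at t=5: particles 1 and 2 swap velocities; positions: p0=15 p1=18 p2=18 p3=22; velocities now: v0=0 v1=1 v2=2 v3=1
Collision at t=9: particles 2 and 3 swap velocities; positions: p0=15 p1=22 p2=26 p3=26; velocities now: v0=0 v1=1 v2=1 v3=2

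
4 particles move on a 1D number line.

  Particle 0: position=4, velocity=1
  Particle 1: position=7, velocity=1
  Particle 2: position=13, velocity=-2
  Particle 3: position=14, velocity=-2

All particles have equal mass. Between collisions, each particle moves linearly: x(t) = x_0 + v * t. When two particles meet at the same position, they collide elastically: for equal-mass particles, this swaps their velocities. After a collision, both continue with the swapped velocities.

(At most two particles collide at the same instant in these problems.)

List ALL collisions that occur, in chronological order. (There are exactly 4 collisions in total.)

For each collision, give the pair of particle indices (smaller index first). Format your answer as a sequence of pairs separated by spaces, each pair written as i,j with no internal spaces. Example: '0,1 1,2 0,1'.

Collision at t=2: particles 1 and 2 swap velocities; positions: p0=6 p1=9 p2=9 p3=10; velocities now: v0=1 v1=-2 v2=1 v3=-2
Collision at t=7/3: particles 2 and 3 swap velocities; positions: p0=19/3 p1=25/3 p2=28/3 p3=28/3; velocities now: v0=1 v1=-2 v2=-2 v3=1
Collision at t=3: particles 0 and 1 swap velocities; positions: p0=7 p1=7 p2=8 p3=10; velocities now: v0=-2 v1=1 v2=-2 v3=1
Collision at t=10/3: particles 1 and 2 swap velocities; positions: p0=19/3 p1=22/3 p2=22/3 p3=31/3; velocities now: v0=-2 v1=-2 v2=1 v3=1

Answer: 1,2 2,3 0,1 1,2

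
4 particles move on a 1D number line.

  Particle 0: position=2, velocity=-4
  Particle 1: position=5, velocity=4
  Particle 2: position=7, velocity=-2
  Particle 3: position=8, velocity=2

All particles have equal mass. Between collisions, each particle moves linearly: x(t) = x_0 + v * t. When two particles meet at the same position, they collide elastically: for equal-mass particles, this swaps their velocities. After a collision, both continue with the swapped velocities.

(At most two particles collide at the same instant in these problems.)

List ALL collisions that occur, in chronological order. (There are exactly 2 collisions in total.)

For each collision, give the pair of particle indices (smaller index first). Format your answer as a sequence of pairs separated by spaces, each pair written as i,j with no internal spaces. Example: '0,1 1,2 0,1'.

Answer: 1,2 2,3

Derivation:
Collision at t=1/3: particles 1 and 2 swap velocities; positions: p0=2/3 p1=19/3 p2=19/3 p3=26/3; velocities now: v0=-4 v1=-2 v2=4 v3=2
Collision at t=3/2: particles 2 and 3 swap velocities; positions: p0=-4 p1=4 p2=11 p3=11; velocities now: v0=-4 v1=-2 v2=2 v3=4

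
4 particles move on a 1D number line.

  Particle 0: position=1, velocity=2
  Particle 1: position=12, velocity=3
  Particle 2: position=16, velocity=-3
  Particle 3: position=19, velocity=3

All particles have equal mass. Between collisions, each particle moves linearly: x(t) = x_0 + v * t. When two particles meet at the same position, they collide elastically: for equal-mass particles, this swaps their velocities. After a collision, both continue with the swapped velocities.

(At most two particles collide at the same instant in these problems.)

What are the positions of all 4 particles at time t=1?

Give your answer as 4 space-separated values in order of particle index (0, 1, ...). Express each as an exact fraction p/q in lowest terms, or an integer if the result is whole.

Collision at t=2/3: particles 1 and 2 swap velocities; positions: p0=7/3 p1=14 p2=14 p3=21; velocities now: v0=2 v1=-3 v2=3 v3=3
Advance to t=1 (no further collisions before then); velocities: v0=2 v1=-3 v2=3 v3=3; positions = 3 13 15 22

Answer: 3 13 15 22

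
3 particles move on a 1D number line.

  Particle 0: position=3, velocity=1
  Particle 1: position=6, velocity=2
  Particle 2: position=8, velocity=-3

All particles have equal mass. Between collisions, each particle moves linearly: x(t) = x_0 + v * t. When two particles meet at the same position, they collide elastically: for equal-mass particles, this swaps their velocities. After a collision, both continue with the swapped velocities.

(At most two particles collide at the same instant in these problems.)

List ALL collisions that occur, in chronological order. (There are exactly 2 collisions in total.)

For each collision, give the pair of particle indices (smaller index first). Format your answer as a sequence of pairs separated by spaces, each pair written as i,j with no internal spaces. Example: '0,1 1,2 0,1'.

Answer: 1,2 0,1

Derivation:
Collision at t=2/5: particles 1 and 2 swap velocities; positions: p0=17/5 p1=34/5 p2=34/5; velocities now: v0=1 v1=-3 v2=2
Collision at t=5/4: particles 0 and 1 swap velocities; positions: p0=17/4 p1=17/4 p2=17/2; velocities now: v0=-3 v1=1 v2=2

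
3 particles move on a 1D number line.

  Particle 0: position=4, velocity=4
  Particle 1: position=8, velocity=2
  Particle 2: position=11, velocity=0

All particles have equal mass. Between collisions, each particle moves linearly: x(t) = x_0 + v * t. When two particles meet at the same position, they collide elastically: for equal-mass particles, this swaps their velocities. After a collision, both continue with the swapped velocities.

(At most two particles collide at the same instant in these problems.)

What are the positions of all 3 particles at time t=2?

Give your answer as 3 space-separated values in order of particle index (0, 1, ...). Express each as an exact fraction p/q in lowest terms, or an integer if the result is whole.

Collision at t=3/2: particles 1 and 2 swap velocities; positions: p0=10 p1=11 p2=11; velocities now: v0=4 v1=0 v2=2
Collision at t=7/4: particles 0 and 1 swap velocities; positions: p0=11 p1=11 p2=23/2; velocities now: v0=0 v1=4 v2=2
Collision at t=2: particles 1 and 2 swap velocities; positions: p0=11 p1=12 p2=12; velocities now: v0=0 v1=2 v2=4
Advance to t=2 (no further collisions before then); velocities: v0=0 v1=2 v2=4; positions = 11 12 12

Answer: 11 12 12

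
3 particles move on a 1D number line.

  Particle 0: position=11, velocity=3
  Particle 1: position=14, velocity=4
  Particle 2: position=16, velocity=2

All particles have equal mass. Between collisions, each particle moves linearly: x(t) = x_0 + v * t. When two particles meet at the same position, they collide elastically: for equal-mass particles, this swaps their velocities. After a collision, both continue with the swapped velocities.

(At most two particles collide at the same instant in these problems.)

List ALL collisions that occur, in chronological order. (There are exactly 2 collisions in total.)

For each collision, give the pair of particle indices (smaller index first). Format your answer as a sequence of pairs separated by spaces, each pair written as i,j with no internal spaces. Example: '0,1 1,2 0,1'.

Answer: 1,2 0,1

Derivation:
Collision at t=1: particles 1 and 2 swap velocities; positions: p0=14 p1=18 p2=18; velocities now: v0=3 v1=2 v2=4
Collision at t=5: particles 0 and 1 swap velocities; positions: p0=26 p1=26 p2=34; velocities now: v0=2 v1=3 v2=4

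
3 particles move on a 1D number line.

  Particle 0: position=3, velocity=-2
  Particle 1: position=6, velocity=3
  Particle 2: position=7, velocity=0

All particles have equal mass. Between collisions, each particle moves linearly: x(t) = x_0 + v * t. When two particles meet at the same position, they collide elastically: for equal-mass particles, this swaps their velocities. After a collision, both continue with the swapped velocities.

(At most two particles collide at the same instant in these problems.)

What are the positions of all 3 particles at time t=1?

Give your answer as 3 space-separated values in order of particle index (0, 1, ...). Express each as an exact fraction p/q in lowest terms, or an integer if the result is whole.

Answer: 1 7 9

Derivation:
Collision at t=1/3: particles 1 and 2 swap velocities; positions: p0=7/3 p1=7 p2=7; velocities now: v0=-2 v1=0 v2=3
Advance to t=1 (no further collisions before then); velocities: v0=-2 v1=0 v2=3; positions = 1 7 9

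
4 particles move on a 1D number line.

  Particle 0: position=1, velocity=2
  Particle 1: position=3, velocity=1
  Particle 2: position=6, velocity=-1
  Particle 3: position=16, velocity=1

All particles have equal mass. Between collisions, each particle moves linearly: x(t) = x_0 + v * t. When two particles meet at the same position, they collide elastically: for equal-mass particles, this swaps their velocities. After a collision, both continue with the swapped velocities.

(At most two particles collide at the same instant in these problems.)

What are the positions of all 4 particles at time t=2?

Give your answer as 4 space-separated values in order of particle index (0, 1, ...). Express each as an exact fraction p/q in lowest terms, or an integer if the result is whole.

Collision at t=3/2: particles 1 and 2 swap velocities; positions: p0=4 p1=9/2 p2=9/2 p3=35/2; velocities now: v0=2 v1=-1 v2=1 v3=1
Collision at t=5/3: particles 0 and 1 swap velocities; positions: p0=13/3 p1=13/3 p2=14/3 p3=53/3; velocities now: v0=-1 v1=2 v2=1 v3=1
Collision at t=2: particles 1 and 2 swap velocities; positions: p0=4 p1=5 p2=5 p3=18; velocities now: v0=-1 v1=1 v2=2 v3=1
Advance to t=2 (no further collisions before then); velocities: v0=-1 v1=1 v2=2 v3=1; positions = 4 5 5 18

Answer: 4 5 5 18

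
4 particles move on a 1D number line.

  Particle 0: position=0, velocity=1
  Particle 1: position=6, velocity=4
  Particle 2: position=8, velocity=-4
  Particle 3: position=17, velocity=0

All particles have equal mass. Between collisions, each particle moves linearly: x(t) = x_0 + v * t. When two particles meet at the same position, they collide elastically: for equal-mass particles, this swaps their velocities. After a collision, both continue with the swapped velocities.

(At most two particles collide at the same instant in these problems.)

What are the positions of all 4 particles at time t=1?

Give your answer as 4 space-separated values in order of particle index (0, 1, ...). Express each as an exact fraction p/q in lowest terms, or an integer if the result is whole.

Answer: 1 4 10 17

Derivation:
Collision at t=1/4: particles 1 and 2 swap velocities; positions: p0=1/4 p1=7 p2=7 p3=17; velocities now: v0=1 v1=-4 v2=4 v3=0
Advance to t=1 (no further collisions before then); velocities: v0=1 v1=-4 v2=4 v3=0; positions = 1 4 10 17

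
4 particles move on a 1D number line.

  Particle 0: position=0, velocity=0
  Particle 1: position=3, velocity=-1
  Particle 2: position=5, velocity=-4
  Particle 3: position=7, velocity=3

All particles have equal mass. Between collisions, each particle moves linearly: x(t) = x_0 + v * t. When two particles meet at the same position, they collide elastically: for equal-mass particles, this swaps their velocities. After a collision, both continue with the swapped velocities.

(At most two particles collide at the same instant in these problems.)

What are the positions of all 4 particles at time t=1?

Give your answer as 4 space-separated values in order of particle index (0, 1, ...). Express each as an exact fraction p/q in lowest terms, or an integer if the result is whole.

Answer: 0 1 2 10

Derivation:
Collision at t=2/3: particles 1 and 2 swap velocities; positions: p0=0 p1=7/3 p2=7/3 p3=9; velocities now: v0=0 v1=-4 v2=-1 v3=3
Advance to t=1 (no further collisions before then); velocities: v0=0 v1=-4 v2=-1 v3=3; positions = 0 1 2 10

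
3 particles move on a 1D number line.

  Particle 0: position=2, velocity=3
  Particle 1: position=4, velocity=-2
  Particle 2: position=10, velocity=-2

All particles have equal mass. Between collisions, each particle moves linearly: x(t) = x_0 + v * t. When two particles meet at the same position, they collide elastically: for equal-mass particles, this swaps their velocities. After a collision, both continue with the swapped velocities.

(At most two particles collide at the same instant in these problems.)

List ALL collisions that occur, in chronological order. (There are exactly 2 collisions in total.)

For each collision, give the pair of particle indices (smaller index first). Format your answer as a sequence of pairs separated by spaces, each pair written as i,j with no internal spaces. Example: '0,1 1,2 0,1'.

Answer: 0,1 1,2

Derivation:
Collision at t=2/5: particles 0 and 1 swap velocities; positions: p0=16/5 p1=16/5 p2=46/5; velocities now: v0=-2 v1=3 v2=-2
Collision at t=8/5: particles 1 and 2 swap velocities; positions: p0=4/5 p1=34/5 p2=34/5; velocities now: v0=-2 v1=-2 v2=3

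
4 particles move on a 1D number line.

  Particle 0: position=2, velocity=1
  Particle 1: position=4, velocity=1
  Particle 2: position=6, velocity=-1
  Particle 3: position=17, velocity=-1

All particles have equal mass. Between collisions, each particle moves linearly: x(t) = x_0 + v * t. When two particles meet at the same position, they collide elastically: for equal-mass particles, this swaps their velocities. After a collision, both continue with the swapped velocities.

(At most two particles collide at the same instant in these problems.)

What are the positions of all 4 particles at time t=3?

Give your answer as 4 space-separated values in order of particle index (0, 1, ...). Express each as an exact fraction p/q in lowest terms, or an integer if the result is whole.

Answer: 3 5 7 14

Derivation:
Collision at t=1: particles 1 and 2 swap velocities; positions: p0=3 p1=5 p2=5 p3=16; velocities now: v0=1 v1=-1 v2=1 v3=-1
Collision at t=2: particles 0 and 1 swap velocities; positions: p0=4 p1=4 p2=6 p3=15; velocities now: v0=-1 v1=1 v2=1 v3=-1
Advance to t=3 (no further collisions before then); velocities: v0=-1 v1=1 v2=1 v3=-1; positions = 3 5 7 14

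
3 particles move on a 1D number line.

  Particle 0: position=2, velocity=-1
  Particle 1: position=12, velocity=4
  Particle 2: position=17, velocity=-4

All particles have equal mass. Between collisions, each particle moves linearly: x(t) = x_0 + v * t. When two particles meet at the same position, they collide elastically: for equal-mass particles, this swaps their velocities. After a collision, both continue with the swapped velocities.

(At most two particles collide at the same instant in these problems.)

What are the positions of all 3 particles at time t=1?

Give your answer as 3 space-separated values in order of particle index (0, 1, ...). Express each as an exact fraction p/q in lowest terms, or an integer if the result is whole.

Answer: 1 13 16

Derivation:
Collision at t=5/8: particles 1 and 2 swap velocities; positions: p0=11/8 p1=29/2 p2=29/2; velocities now: v0=-1 v1=-4 v2=4
Advance to t=1 (no further collisions before then); velocities: v0=-1 v1=-4 v2=4; positions = 1 13 16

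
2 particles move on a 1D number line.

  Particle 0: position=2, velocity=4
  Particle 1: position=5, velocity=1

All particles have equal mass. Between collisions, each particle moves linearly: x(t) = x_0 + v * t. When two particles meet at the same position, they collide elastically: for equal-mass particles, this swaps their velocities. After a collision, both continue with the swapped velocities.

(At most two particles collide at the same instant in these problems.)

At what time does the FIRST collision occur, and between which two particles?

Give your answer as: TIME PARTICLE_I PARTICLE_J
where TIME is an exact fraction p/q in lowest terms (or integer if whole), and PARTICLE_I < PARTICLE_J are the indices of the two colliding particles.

Pair (0,1): pos 2,5 vel 4,1 -> gap=3, closing at 3/unit, collide at t=1
Earliest collision: t=1 between 0 and 1

Answer: 1 0 1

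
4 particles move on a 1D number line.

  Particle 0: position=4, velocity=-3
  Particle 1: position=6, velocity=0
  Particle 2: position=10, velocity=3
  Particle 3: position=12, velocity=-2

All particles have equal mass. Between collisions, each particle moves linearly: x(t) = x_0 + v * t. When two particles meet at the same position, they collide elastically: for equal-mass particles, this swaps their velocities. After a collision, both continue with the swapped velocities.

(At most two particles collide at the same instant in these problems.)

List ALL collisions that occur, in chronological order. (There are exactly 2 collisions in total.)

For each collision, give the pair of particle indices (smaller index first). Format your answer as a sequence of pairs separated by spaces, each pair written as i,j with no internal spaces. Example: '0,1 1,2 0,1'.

Answer: 2,3 1,2

Derivation:
Collision at t=2/5: particles 2 and 3 swap velocities; positions: p0=14/5 p1=6 p2=56/5 p3=56/5; velocities now: v0=-3 v1=0 v2=-2 v3=3
Collision at t=3: particles 1 and 2 swap velocities; positions: p0=-5 p1=6 p2=6 p3=19; velocities now: v0=-3 v1=-2 v2=0 v3=3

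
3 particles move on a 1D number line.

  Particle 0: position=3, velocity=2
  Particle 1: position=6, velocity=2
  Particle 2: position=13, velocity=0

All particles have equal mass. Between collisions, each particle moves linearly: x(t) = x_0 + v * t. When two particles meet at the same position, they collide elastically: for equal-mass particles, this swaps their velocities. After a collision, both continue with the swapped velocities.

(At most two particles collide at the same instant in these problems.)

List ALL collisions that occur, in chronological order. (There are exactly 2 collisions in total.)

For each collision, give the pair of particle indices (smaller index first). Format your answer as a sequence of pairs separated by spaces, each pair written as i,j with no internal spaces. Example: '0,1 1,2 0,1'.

Answer: 1,2 0,1

Derivation:
Collision at t=7/2: particles 1 and 2 swap velocities; positions: p0=10 p1=13 p2=13; velocities now: v0=2 v1=0 v2=2
Collision at t=5: particles 0 and 1 swap velocities; positions: p0=13 p1=13 p2=16; velocities now: v0=0 v1=2 v2=2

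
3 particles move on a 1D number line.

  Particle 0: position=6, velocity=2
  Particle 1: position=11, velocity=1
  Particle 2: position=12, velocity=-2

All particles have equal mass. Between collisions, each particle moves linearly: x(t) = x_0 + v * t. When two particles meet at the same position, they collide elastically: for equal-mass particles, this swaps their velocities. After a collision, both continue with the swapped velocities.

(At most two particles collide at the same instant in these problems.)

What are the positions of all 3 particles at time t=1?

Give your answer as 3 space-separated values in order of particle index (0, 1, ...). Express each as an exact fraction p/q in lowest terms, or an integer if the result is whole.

Answer: 8 10 12

Derivation:
Collision at t=1/3: particles 1 and 2 swap velocities; positions: p0=20/3 p1=34/3 p2=34/3; velocities now: v0=2 v1=-2 v2=1
Advance to t=1 (no further collisions before then); velocities: v0=2 v1=-2 v2=1; positions = 8 10 12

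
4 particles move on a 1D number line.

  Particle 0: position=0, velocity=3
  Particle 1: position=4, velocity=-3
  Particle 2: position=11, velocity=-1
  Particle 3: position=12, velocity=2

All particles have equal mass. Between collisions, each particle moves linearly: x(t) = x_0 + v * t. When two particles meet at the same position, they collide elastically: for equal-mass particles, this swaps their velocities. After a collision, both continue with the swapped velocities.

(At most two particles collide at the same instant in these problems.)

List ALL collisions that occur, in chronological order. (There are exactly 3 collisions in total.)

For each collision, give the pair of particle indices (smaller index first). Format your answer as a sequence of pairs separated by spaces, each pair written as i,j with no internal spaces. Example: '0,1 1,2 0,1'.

Collision at t=2/3: particles 0 and 1 swap velocities; positions: p0=2 p1=2 p2=31/3 p3=40/3; velocities now: v0=-3 v1=3 v2=-1 v3=2
Collision at t=11/4: particles 1 and 2 swap velocities; positions: p0=-17/4 p1=33/4 p2=33/4 p3=35/2; velocities now: v0=-3 v1=-1 v2=3 v3=2
Collision at t=12: particles 2 and 3 swap velocities; positions: p0=-32 p1=-1 p2=36 p3=36; velocities now: v0=-3 v1=-1 v2=2 v3=3

Answer: 0,1 1,2 2,3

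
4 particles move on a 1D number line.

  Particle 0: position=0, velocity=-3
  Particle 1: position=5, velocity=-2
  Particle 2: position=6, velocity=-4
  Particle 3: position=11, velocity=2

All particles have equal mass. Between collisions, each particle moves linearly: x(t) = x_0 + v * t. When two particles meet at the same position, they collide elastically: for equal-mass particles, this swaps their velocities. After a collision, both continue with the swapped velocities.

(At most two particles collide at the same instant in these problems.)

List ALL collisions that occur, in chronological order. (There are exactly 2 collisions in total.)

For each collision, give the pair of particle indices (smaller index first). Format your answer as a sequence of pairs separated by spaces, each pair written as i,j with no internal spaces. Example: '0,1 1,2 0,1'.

Collision at t=1/2: particles 1 and 2 swap velocities; positions: p0=-3/2 p1=4 p2=4 p3=12; velocities now: v0=-3 v1=-4 v2=-2 v3=2
Collision at t=6: particles 0 and 1 swap velocities; positions: p0=-18 p1=-18 p2=-7 p3=23; velocities now: v0=-4 v1=-3 v2=-2 v3=2

Answer: 1,2 0,1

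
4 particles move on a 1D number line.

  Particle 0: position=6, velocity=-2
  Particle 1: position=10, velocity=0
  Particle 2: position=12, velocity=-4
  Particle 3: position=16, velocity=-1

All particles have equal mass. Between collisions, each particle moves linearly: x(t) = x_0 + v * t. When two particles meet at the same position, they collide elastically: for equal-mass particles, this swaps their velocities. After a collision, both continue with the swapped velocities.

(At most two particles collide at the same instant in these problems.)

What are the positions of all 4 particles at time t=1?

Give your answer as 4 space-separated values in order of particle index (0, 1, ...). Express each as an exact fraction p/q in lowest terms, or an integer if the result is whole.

Collision at t=1/2: particles 1 and 2 swap velocities; positions: p0=5 p1=10 p2=10 p3=31/2; velocities now: v0=-2 v1=-4 v2=0 v3=-1
Advance to t=1 (no further collisions before then); velocities: v0=-2 v1=-4 v2=0 v3=-1; positions = 4 8 10 15

Answer: 4 8 10 15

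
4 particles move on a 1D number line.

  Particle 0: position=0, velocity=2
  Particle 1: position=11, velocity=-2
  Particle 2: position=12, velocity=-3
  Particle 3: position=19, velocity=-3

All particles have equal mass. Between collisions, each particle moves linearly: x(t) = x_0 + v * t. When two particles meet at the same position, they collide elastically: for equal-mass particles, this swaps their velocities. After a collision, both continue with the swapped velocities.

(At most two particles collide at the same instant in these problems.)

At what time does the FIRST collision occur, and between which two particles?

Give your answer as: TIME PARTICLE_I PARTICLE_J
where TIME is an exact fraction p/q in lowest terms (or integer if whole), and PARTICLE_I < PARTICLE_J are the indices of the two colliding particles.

Answer: 1 1 2

Derivation:
Pair (0,1): pos 0,11 vel 2,-2 -> gap=11, closing at 4/unit, collide at t=11/4
Pair (1,2): pos 11,12 vel -2,-3 -> gap=1, closing at 1/unit, collide at t=1
Pair (2,3): pos 12,19 vel -3,-3 -> not approaching (rel speed 0 <= 0)
Earliest collision: t=1 between 1 and 2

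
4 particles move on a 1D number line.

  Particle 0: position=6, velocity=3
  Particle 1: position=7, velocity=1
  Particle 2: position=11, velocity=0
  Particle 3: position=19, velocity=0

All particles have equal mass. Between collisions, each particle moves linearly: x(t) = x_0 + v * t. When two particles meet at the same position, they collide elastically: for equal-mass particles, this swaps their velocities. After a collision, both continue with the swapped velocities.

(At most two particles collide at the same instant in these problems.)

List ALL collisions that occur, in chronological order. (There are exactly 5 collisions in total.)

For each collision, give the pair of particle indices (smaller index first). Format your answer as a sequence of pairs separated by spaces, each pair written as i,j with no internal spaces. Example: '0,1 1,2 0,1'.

Collision at t=1/2: particles 0 and 1 swap velocities; positions: p0=15/2 p1=15/2 p2=11 p3=19; velocities now: v0=1 v1=3 v2=0 v3=0
Collision at t=5/3: particles 1 and 2 swap velocities; positions: p0=26/3 p1=11 p2=11 p3=19; velocities now: v0=1 v1=0 v2=3 v3=0
Collision at t=4: particles 0 and 1 swap velocities; positions: p0=11 p1=11 p2=18 p3=19; velocities now: v0=0 v1=1 v2=3 v3=0
Collision at t=13/3: particles 2 and 3 swap velocities; positions: p0=11 p1=34/3 p2=19 p3=19; velocities now: v0=0 v1=1 v2=0 v3=3
Collision at t=12: particles 1 and 2 swap velocities; positions: p0=11 p1=19 p2=19 p3=42; velocities now: v0=0 v1=0 v2=1 v3=3

Answer: 0,1 1,2 0,1 2,3 1,2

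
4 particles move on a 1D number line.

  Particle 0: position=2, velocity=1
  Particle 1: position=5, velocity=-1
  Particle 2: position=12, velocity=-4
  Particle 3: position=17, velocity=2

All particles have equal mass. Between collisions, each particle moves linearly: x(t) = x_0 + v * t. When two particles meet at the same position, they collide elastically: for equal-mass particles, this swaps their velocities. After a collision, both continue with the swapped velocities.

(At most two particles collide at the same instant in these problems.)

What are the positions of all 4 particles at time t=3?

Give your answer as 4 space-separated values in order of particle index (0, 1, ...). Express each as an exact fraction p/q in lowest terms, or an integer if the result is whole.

Answer: 0 2 5 23

Derivation:
Collision at t=3/2: particles 0 and 1 swap velocities; positions: p0=7/2 p1=7/2 p2=6 p3=20; velocities now: v0=-1 v1=1 v2=-4 v3=2
Collision at t=2: particles 1 and 2 swap velocities; positions: p0=3 p1=4 p2=4 p3=21; velocities now: v0=-1 v1=-4 v2=1 v3=2
Collision at t=7/3: particles 0 and 1 swap velocities; positions: p0=8/3 p1=8/3 p2=13/3 p3=65/3; velocities now: v0=-4 v1=-1 v2=1 v3=2
Advance to t=3 (no further collisions before then); velocities: v0=-4 v1=-1 v2=1 v3=2; positions = 0 2 5 23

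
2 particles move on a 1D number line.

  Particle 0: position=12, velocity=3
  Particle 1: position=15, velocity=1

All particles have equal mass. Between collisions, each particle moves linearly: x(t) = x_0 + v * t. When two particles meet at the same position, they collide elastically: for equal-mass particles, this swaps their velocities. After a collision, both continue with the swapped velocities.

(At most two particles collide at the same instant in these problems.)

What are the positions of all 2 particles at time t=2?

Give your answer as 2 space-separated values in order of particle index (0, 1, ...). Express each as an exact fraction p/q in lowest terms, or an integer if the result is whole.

Collision at t=3/2: particles 0 and 1 swap velocities; positions: p0=33/2 p1=33/2; velocities now: v0=1 v1=3
Advance to t=2 (no further collisions before then); velocities: v0=1 v1=3; positions = 17 18

Answer: 17 18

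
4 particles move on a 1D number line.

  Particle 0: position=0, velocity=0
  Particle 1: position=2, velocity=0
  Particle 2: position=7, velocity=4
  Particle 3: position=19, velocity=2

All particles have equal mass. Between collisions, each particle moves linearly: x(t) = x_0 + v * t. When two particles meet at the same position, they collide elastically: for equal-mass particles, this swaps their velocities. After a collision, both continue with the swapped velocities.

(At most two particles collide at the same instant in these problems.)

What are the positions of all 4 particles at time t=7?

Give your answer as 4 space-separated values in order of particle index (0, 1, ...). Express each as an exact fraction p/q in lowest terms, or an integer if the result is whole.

Answer: 0 2 33 35

Derivation:
Collision at t=6: particles 2 and 3 swap velocities; positions: p0=0 p1=2 p2=31 p3=31; velocities now: v0=0 v1=0 v2=2 v3=4
Advance to t=7 (no further collisions before then); velocities: v0=0 v1=0 v2=2 v3=4; positions = 0 2 33 35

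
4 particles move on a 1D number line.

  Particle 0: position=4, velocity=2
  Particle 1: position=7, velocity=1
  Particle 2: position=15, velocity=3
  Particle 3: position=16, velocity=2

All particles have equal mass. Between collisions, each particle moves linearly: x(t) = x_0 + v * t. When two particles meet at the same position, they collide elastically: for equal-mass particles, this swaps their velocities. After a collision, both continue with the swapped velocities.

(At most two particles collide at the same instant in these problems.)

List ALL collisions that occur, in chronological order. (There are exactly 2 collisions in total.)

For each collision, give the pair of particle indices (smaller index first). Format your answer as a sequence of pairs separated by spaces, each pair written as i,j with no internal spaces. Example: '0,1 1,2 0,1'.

Answer: 2,3 0,1

Derivation:
Collision at t=1: particles 2 and 3 swap velocities; positions: p0=6 p1=8 p2=18 p3=18; velocities now: v0=2 v1=1 v2=2 v3=3
Collision at t=3: particles 0 and 1 swap velocities; positions: p0=10 p1=10 p2=22 p3=24; velocities now: v0=1 v1=2 v2=2 v3=3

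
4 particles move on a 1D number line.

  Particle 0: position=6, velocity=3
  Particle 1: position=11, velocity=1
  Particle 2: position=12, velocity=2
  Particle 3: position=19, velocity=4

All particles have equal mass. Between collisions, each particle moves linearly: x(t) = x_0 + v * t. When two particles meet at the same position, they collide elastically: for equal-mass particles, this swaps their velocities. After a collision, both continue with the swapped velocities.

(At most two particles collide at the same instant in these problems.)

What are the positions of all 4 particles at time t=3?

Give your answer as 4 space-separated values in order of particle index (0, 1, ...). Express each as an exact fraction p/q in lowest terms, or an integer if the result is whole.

Collision at t=5/2: particles 0 and 1 swap velocities; positions: p0=27/2 p1=27/2 p2=17 p3=29; velocities now: v0=1 v1=3 v2=2 v3=4
Advance to t=3 (no further collisions before then); velocities: v0=1 v1=3 v2=2 v3=4; positions = 14 15 18 31

Answer: 14 15 18 31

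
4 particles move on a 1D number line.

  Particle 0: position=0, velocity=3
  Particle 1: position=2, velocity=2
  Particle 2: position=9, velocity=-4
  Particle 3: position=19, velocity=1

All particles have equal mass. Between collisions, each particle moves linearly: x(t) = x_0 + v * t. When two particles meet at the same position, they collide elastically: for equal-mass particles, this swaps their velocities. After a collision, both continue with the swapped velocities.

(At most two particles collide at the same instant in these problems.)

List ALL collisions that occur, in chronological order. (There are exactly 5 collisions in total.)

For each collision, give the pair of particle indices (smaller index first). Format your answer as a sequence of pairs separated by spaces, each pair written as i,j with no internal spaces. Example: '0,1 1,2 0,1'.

Collision at t=7/6: particles 1 and 2 swap velocities; positions: p0=7/2 p1=13/3 p2=13/3 p3=121/6; velocities now: v0=3 v1=-4 v2=2 v3=1
Collision at t=9/7: particles 0 and 1 swap velocities; positions: p0=27/7 p1=27/7 p2=32/7 p3=142/7; velocities now: v0=-4 v1=3 v2=2 v3=1
Collision at t=2: particles 1 and 2 swap velocities; positions: p0=1 p1=6 p2=6 p3=21; velocities now: v0=-4 v1=2 v2=3 v3=1
Collision at t=19/2: particles 2 and 3 swap velocities; positions: p0=-29 p1=21 p2=57/2 p3=57/2; velocities now: v0=-4 v1=2 v2=1 v3=3
Collision at t=17: particles 1 and 2 swap velocities; positions: p0=-59 p1=36 p2=36 p3=51; velocities now: v0=-4 v1=1 v2=2 v3=3

Answer: 1,2 0,1 1,2 2,3 1,2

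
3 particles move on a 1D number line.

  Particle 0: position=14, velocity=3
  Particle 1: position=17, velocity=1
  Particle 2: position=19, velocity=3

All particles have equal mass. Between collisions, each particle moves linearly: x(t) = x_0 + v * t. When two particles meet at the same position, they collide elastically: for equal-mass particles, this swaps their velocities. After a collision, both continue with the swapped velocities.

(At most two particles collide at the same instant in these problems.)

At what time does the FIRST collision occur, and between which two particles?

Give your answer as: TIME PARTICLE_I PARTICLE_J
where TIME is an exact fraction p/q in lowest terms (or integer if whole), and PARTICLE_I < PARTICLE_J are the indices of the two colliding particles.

Answer: 3/2 0 1

Derivation:
Pair (0,1): pos 14,17 vel 3,1 -> gap=3, closing at 2/unit, collide at t=3/2
Pair (1,2): pos 17,19 vel 1,3 -> not approaching (rel speed -2 <= 0)
Earliest collision: t=3/2 between 0 and 1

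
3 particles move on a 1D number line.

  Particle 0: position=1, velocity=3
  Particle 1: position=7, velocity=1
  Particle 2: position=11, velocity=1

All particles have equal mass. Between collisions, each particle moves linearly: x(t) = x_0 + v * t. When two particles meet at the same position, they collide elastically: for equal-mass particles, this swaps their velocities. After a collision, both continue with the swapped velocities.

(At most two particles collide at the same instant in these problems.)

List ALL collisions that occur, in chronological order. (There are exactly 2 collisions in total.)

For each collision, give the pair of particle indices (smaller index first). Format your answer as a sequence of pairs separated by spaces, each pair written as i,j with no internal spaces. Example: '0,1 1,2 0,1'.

Collision at t=3: particles 0 and 1 swap velocities; positions: p0=10 p1=10 p2=14; velocities now: v0=1 v1=3 v2=1
Collision at t=5: particles 1 and 2 swap velocities; positions: p0=12 p1=16 p2=16; velocities now: v0=1 v1=1 v2=3

Answer: 0,1 1,2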